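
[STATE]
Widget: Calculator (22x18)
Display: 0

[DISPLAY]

                     0
┌───┬───┬───┬───┐     
│ 7 │ 8 │ 9 │ ÷ │     
├───┼───┼───┼───┤     
│ 4 │ 5 │ 6 │ × │     
├───┼───┼───┼───┤     
│ 1 │ 2 │ 3 │ - │     
├───┼───┼───┼───┤     
│ 0 │ . │ = │ + │     
├───┼───┼───┼───┤     
│ C │ MC│ MR│ M+│     
└───┴───┴───┴───┘     
                      
                      
                      
                      
                      
                      


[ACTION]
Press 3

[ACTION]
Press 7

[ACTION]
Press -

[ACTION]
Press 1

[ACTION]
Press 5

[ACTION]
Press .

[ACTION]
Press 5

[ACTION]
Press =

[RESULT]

                  21.5
┌───┬───┬───┬───┐     
│ 7 │ 8 │ 9 │ ÷ │     
├───┼───┼───┼───┤     
│ 4 │ 5 │ 6 │ × │     
├───┼───┼───┼───┤     
│ 1 │ 2 │ 3 │ - │     
├───┼───┼───┼───┤     
│ 0 │ . │ = │ + │     
├───┼───┼───┼───┤     
│ C │ MC│ MR│ M+│     
└───┴───┴───┴───┘     
                      
                      
                      
                      
                      
                      


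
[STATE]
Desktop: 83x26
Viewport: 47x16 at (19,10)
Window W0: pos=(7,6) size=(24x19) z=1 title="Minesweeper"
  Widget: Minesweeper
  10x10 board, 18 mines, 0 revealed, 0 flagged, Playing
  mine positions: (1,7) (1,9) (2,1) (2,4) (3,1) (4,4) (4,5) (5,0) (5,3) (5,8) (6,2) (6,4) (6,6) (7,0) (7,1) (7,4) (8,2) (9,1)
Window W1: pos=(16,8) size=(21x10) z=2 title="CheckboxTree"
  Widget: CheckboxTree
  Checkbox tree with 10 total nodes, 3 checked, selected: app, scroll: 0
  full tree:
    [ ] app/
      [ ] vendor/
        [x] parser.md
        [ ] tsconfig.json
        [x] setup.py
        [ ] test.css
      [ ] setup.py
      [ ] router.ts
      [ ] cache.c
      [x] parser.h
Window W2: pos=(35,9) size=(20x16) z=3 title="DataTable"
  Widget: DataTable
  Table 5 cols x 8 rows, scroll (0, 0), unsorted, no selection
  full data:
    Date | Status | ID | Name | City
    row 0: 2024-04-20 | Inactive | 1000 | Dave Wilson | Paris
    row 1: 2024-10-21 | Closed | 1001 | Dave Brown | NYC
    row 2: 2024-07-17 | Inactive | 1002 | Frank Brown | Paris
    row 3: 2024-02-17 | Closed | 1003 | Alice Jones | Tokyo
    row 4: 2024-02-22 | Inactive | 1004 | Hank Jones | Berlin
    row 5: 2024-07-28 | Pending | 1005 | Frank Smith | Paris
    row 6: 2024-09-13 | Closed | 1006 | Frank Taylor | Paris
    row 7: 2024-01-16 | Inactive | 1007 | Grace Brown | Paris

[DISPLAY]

────────────────┃ DataTable        ┃           
-] app/         ┠──────────────────┨           
 [-] vendor/    ┃Date      │Status ┃           
   [x] parser.md┃──────────┼───────┃           
   [ ] tsconfig.┃2024-04-20│Inactiv┃           
   [x] setup.py ┃2024-10-21│Closed ┃           
   [ ] test.css ┃2024-07-17│Inactiv┃           
━━━━━━━━━━━━━━━━┃2024-02-17│Closed ┃           
           ┃    ┃2024-02-22│Inactiv┃           
           ┃    ┃2024-07-28│Pending┃           
           ┃    ┃2024-09-13│Closed ┃           
           ┃    ┃2024-01-16│Inactiv┃           
           ┃    ┃                  ┃           
           ┃    ┃                  ┃           
━━━━━━━━━━━┛    ┗━━━━━━━━━━━━━━━━━━┛           
                                               


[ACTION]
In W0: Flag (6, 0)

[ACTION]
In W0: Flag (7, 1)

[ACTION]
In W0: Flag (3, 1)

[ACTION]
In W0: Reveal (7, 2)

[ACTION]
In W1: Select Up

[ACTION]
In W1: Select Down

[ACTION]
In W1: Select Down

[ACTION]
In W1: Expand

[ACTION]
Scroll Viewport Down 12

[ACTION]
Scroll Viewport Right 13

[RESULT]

───┃ DataTable        ┃                        
   ┠──────────────────┨                        
   ┃Date      │Status ┃                        
.md┃──────────┼───────┃                        
ig.┃2024-04-20│Inactiv┃                        
py ┃2024-10-21│Closed ┃                        
ss ┃2024-07-17│Inactiv┃                        
━━━┃2024-02-17│Closed ┃                        
   ┃2024-02-22│Inactiv┃                        
   ┃2024-07-28│Pending┃                        
   ┃2024-09-13│Closed ┃                        
   ┃2024-01-16│Inactiv┃                        
   ┃                  ┃                        
   ┃                  ┃                        
   ┗━━━━━━━━━━━━━━━━━━┛                        
                                               


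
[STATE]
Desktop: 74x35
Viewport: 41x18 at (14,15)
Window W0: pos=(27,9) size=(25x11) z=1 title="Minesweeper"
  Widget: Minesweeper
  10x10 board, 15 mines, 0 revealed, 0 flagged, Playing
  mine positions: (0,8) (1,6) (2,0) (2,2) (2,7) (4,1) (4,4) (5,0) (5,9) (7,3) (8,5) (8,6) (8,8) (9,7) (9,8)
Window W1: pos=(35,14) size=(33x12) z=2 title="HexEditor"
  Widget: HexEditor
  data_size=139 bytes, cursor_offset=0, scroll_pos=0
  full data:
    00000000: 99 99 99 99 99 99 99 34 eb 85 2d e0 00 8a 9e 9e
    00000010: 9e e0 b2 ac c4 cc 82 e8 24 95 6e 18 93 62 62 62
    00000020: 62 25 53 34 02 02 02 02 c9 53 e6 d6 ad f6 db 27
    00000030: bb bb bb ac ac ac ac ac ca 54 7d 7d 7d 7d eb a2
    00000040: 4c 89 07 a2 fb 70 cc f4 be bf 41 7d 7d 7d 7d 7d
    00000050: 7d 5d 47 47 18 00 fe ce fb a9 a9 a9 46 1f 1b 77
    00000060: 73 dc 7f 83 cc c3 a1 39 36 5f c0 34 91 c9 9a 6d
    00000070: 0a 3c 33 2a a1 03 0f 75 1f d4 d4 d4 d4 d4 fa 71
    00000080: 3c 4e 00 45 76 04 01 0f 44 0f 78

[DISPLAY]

             ┃■■■■■■■┃ HexEditor         
             ┃■■■■■■■┠───────────────────
             ┃■■■■■■■┃00000000  99 99 99 
             ┃■■■■■■■┃00000010  9e e0 b2 
             ┗━━━━━━━┃00000020  62 25 53 
                     ┃00000030  bb bb bb 
                     ┃00000040  4c 89 07 
                     ┃00000050  7d 5d 47 
                     ┃00000060  73 dc 7f 
                     ┃00000070  0a 3c 33 
                     ┗━━━━━━━━━━━━━━━━━━━
                                         
                                         
                                         
                                         
                                         
                                         
                                         


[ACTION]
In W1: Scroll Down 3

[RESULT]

             ┃■■■■■■■┃ HexEditor         
             ┃■■■■■■■┠───────────────────
             ┃■■■■■■■┃00000030  bb bb bb 
             ┃■■■■■■■┃00000040  4c 89 07 
             ┗━━━━━━━┃00000050  7d 5d 47 
                     ┃00000060  73 dc 7f 
                     ┃00000070  0a 3c 33 
                     ┃00000080  3c 4e 00 
                     ┃                   
                     ┃                   
                     ┗━━━━━━━━━━━━━━━━━━━
                                         
                                         
                                         
                                         
                                         
                                         
                                         


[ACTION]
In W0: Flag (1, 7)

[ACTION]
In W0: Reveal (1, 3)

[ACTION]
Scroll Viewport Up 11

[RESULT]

                                         
                                         
                                         
                                         
                                         
             ┏━━━━━━━━━━━━━━━━━━━━━━━┓   
             ┃ Minesweeper           ┃   
             ┠───────────────────────┨   
             ┃■■■■■■■■■■             ┃   
             ┃■■■1■■■⚑■■             ┃   
             ┃■■■■■■■┏━━━━━━━━━━━━━━━━━━━
             ┃■■■■■■■┃ HexEditor         
             ┃■■■■■■■┠───────────────────
             ┃■■■■■■■┃00000030  bb bb bb 
             ┃■■■■■■■┃00000040  4c 89 07 
             ┗━━━━━━━┃00000050  7d 5d 47 
                     ┃00000060  73 dc 7f 
                     ┃00000070  0a 3c 33 


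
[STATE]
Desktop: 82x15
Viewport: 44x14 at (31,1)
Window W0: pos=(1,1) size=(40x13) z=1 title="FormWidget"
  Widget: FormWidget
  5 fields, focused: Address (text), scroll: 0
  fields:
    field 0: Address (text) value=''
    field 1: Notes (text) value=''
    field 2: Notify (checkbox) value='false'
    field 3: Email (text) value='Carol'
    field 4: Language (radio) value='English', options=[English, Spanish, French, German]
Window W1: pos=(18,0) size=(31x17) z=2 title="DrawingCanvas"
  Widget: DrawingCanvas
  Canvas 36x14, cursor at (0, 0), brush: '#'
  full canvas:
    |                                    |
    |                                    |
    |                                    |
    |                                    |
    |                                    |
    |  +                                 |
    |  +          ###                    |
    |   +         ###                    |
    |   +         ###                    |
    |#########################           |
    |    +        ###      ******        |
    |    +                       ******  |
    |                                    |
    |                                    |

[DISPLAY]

as               ┃                          
─────────────────┨                          
                 ┃                          
                 ┃                          
                 ┃                          
                 ┃                          
                 ┃                          
                 ┃                          
 ###             ┃                          
 ###             ┃                          
 ###             ┃                          
#############    ┃                          
 ###      ****** ┃                          
                *┃                          


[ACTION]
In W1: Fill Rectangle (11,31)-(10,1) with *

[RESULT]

as               ┃                          
─────────────────┨                          
                 ┃                          
                 ┃                          
                 ┃                          
                 ┃                          
                 ┃                          
                 ┃                          
 ###             ┃                          
 ###             ┃                          
 ###             ┃                          
#############    ┃                          
*****************┃                          
*****************┃                          


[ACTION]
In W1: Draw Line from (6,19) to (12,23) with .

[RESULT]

as               ┃                          
─────────────────┨                          
                 ┃                          
                 ┃                          
                 ┃                          
                 ┃                          
                 ┃                          
                 ┃                          
 ###   .         ┃                          
 ###    .        ┃                          
 ###    .        ┃                          
#########.###    ┃                          
**********.******┃                          
**********.******┃                          


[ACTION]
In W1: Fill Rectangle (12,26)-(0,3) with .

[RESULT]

as               ┃                          
─────────────────┨                          
...............  ┃                          
...............  ┃                          
...............  ┃                          
...............  ┃                          
...............  ┃                          
...............  ┃                          
...............  ┃                          
...............  ┃                          
...............  ┃                          
...............  ┃                          
...............**┃                          
...............**┃                          


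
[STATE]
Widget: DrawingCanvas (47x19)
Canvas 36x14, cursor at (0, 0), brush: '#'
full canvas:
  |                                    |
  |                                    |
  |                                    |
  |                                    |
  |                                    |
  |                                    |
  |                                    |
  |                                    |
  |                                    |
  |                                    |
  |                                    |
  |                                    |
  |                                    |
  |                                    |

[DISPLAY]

+                                              
                                               
                                               
                                               
                                               
                                               
                                               
                                               
                                               
                                               
                                               
                                               
                                               
                                               
                                               
                                               
                                               
                                               
                                               


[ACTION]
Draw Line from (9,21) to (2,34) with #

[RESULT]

+                                              
                                               
                                  #            
                                ##             
                              ##               
                            ##                 
                          ##                   
                        ##                     
                      ##                       
                     #                         
                                               
                                               
                                               
                                               
                                               
                                               
                                               
                                               
                                               


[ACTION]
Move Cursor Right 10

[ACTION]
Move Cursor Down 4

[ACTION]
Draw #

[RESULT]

                                               
                                               
                                  #            
                                ##             
          #                   ##               
                            ##                 
                          ##                   
                        ##                     
                      ##                       
                     #                         
                                               
                                               
                                               
                                               
                                               
                                               
                                               
                                               
                                               


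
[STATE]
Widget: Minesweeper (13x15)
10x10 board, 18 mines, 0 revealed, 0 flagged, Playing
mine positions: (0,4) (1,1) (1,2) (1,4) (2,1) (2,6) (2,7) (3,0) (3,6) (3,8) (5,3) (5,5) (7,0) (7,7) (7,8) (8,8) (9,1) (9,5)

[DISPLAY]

■■■■■■■■■■   
■■■■■■■■■■   
■■■■■■■■■■   
■■■■■■■■■■   
■■■■■■■■■■   
■■■■■■■■■■   
■■■■■■■■■■   
■■■■■■■■■■   
■■■■■■■■■■   
■■■■■■■■■■   
             
             
             
             
             


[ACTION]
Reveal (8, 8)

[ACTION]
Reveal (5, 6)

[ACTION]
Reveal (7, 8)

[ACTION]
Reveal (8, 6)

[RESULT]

■■■■✹■■■■■   
■✹✹■✹■■■■■   
■✹■■■■✹✹■■   
✹■■■■■✹■✹■   
■■■■■■■■■■   
■■■✹■✹■■■■   
■■■■■■■■■■   
✹■■■■■■✹✹■   
■■■■■■■■✹■   
■✹■■■✹■■■■   
             
             
             
             
             


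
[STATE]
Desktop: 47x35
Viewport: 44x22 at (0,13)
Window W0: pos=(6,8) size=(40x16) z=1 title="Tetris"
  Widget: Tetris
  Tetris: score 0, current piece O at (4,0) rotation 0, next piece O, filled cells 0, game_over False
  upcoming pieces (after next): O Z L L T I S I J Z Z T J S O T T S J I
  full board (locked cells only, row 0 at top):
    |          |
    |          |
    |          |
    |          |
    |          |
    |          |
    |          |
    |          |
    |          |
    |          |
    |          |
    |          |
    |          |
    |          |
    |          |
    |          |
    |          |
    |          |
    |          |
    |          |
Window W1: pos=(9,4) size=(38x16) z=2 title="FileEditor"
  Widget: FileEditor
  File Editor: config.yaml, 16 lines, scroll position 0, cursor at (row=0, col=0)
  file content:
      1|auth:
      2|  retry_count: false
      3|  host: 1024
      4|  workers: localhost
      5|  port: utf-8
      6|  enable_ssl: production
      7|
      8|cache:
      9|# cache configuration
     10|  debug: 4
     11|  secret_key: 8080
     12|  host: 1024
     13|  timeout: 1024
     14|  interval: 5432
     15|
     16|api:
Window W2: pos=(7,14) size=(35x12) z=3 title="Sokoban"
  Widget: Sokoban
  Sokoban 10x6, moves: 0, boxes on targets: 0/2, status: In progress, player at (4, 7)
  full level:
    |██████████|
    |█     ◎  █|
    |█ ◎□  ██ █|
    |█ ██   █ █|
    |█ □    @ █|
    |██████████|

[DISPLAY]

      ┃  ┃                                  
      ┃┏━━━━━━━━━━━━━━━━━━━━━━━━━━━━━━━━━┓  
      ┃┃ Sokoban                         ┃  
      ┃┠─────────────────────────────────┨  
      ┃┃██████████                       ┃  
      ┃┃█     ◎  █                       ┃  
      ┃┃█ ◎□  ██ █                       ┃━━
      ┃┃█ ██   █ █                       ┃  
      ┃┃█ □    @ █                       ┃  
      ┃┃██████████                       ┃  
      ┗┃Moves: 0  0/2                    ┃━━
       ┃                                 ┃  
       ┗━━━━━━━━━━━━━━━━━━━━━━━━━━━━━━━━━┛  
                                            
                                            
                                            
                                            
                                            
                                            
                                            
                                            
                                            


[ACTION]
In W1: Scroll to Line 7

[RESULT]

      ┃  ┃  secret_key: 8080                
      ┃┏━━━━━━━━━━━━━━━━━━━━━━━━━━━━━━━━━┓  
      ┃┃ Sokoban                         ┃  
      ┃┠─────────────────────────────────┨  
      ┃┃██████████                       ┃  
      ┃┃█     ◎  █                       ┃  
      ┃┃█ ◎□  ██ █                       ┃━━
      ┃┃█ ██   █ █                       ┃  
      ┃┃█ □    @ █                       ┃  
      ┃┃██████████                       ┃  
      ┗┃Moves: 0  0/2                    ┃━━
       ┃                                 ┃  
       ┗━━━━━━━━━━━━━━━━━━━━━━━━━━━━━━━━━┛  
                                            
                                            
                                            
                                            
                                            
                                            
                                            
                                            
                                            


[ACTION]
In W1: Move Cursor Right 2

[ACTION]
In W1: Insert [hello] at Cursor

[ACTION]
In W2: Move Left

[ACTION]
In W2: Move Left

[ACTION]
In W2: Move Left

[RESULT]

      ┃  ┃  secret_key: 8080                
      ┃┏━━━━━━━━━━━━━━━━━━━━━━━━━━━━━━━━━┓  
      ┃┃ Sokoban                         ┃  
      ┃┠─────────────────────────────────┨  
      ┃┃██████████                       ┃  
      ┃┃█     ◎  █                       ┃  
      ┃┃█ ◎□  ██ █                       ┃━━
      ┃┃█ ██   █ █                       ┃  
      ┃┃█ □ @    █                       ┃  
      ┃┃██████████                       ┃  
      ┗┃Moves: 3  0/2                    ┃━━
       ┃                                 ┃  
       ┗━━━━━━━━━━━━━━━━━━━━━━━━━━━━━━━━━┛  
                                            
                                            
                                            
                                            
                                            
                                            
                                            
                                            
                                            


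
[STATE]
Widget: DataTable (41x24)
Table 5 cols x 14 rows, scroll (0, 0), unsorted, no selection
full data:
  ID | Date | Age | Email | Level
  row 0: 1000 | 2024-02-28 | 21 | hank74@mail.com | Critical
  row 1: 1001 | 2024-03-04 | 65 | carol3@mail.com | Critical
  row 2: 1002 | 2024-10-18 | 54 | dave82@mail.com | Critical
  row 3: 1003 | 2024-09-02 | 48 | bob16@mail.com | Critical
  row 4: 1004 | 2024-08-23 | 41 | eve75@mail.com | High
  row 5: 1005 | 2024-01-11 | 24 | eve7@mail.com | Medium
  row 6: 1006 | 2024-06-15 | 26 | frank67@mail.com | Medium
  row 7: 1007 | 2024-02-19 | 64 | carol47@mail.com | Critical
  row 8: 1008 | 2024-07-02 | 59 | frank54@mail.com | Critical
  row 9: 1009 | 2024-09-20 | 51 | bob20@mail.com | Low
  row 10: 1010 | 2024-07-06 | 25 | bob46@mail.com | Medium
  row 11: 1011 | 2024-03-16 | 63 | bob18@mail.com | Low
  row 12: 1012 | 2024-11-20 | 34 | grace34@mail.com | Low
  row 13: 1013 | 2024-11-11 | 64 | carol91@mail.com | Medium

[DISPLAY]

ID  │Date      │Age│Email           │Leve
────┼──────────┼───┼────────────────┼────
1000│2024-02-28│21 │hank74@mail.com │Crit
1001│2024-03-04│65 │carol3@mail.com │Crit
1002│2024-10-18│54 │dave82@mail.com │Crit
1003│2024-09-02│48 │bob16@mail.com  │Crit
1004│2024-08-23│41 │eve75@mail.com  │High
1005│2024-01-11│24 │eve7@mail.com   │Medi
1006│2024-06-15│26 │frank67@mail.com│Medi
1007│2024-02-19│64 │carol47@mail.com│Crit
1008│2024-07-02│59 │frank54@mail.com│Crit
1009│2024-09-20│51 │bob20@mail.com  │Low 
1010│2024-07-06│25 │bob46@mail.com  │Medi
1011│2024-03-16│63 │bob18@mail.com  │Low 
1012│2024-11-20│34 │grace34@mail.com│Low 
1013│2024-11-11│64 │carol91@mail.com│Medi
                                         
                                         
                                         
                                         
                                         
                                         
                                         
                                         


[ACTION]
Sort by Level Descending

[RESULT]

ID  │Date      │Age│Email           │Leve
────┼──────────┼───┼────────────────┼────
1005│2024-01-11│24 │eve7@mail.com   │Medi
1006│2024-06-15│26 │frank67@mail.com│Medi
1010│2024-07-06│25 │bob46@mail.com  │Medi
1013│2024-11-11│64 │carol91@mail.com│Medi
1009│2024-09-20│51 │bob20@mail.com  │Low 
1011│2024-03-16│63 │bob18@mail.com  │Low 
1012│2024-11-20│34 │grace34@mail.com│Low 
1004│2024-08-23│41 │eve75@mail.com  │High
1000│2024-02-28│21 │hank74@mail.com │Crit
1001│2024-03-04│65 │carol3@mail.com │Crit
1002│2024-10-18│54 │dave82@mail.com │Crit
1003│2024-09-02│48 │bob16@mail.com  │Crit
1007│2024-02-19│64 │carol47@mail.com│Crit
1008│2024-07-02│59 │frank54@mail.com│Crit
                                         
                                         
                                         
                                         
                                         
                                         
                                         
                                         


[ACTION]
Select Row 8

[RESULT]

ID  │Date      │Age│Email           │Leve
────┼──────────┼───┼────────────────┼────
1005│2024-01-11│24 │eve7@mail.com   │Medi
1006│2024-06-15│26 │frank67@mail.com│Medi
1010│2024-07-06│25 │bob46@mail.com  │Medi
1013│2024-11-11│64 │carol91@mail.com│Medi
1009│2024-09-20│51 │bob20@mail.com  │Low 
1011│2024-03-16│63 │bob18@mail.com  │Low 
1012│2024-11-20│34 │grace34@mail.com│Low 
1004│2024-08-23│41 │eve75@mail.com  │High
>000│2024-02-28│21 │hank74@mail.com │Crit
1001│2024-03-04│65 │carol3@mail.com │Crit
1002│2024-10-18│54 │dave82@mail.com │Crit
1003│2024-09-02│48 │bob16@mail.com  │Crit
1007│2024-02-19│64 │carol47@mail.com│Crit
1008│2024-07-02│59 │frank54@mail.com│Crit
                                         
                                         
                                         
                                         
                                         
                                         
                                         
                                         


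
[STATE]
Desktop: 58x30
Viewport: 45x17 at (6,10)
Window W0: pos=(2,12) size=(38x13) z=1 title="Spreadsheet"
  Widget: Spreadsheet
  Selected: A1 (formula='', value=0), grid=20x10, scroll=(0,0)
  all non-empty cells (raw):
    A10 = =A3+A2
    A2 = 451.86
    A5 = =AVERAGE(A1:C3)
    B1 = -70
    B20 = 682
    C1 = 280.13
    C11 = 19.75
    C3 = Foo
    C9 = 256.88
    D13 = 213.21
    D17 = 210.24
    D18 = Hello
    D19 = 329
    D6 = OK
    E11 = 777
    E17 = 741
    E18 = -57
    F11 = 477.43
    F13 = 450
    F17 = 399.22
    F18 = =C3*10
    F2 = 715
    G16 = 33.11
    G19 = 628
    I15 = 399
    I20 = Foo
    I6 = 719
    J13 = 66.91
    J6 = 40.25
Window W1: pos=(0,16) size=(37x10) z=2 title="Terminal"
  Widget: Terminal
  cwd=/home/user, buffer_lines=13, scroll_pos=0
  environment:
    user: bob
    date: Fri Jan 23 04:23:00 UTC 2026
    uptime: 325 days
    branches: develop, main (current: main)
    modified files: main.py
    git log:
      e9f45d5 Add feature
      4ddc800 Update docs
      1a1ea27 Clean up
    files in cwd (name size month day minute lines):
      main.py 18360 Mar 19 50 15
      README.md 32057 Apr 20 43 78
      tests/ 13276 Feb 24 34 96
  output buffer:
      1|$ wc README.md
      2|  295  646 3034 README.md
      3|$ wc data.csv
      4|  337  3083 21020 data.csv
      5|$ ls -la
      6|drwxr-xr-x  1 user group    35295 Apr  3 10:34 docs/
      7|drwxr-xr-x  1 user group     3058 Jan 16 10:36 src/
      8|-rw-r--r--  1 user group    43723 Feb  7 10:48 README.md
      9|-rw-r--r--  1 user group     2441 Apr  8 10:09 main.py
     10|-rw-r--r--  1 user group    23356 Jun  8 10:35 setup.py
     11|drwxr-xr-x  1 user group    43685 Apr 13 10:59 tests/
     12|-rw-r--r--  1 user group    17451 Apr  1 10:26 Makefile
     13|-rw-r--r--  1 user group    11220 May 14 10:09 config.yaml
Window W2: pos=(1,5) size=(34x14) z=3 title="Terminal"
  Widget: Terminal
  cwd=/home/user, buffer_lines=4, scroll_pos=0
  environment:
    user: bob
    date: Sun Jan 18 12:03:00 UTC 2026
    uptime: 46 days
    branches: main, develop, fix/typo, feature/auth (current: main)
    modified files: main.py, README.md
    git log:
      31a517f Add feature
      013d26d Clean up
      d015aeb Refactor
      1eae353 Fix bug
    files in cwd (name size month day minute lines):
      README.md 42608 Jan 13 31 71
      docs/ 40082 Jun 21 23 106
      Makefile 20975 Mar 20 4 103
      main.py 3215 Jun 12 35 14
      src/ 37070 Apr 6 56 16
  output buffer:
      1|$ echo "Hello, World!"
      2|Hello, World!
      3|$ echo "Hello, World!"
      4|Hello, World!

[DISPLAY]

ho "Hello, World!"          ┃                
o, World!                   ┃                
                            ┃━━━━┓           
                            ┃    ┃           
                            ┃────┨           
                            ┃    ┃           
                            ┃━┓  ┃           
                            ┃ ┃--┃           
━━━━━━━━━━━━━━━━━━━━━━━━━━━━┛─┨ 0┃           
README.md                     ┃ 0┃           
  646 3034 README.md          ┃ 0┃           
data.csv                      ┃ 0┃           
  3083 21020 data.csv         ┃ 0┃           
-la                           ┃  ┃           
-xr-x  1 user group    35295 A┃━━┛           
━━━━━━━━━━━━━━━━━━━━━━━━━━━━━━┛              
                                             


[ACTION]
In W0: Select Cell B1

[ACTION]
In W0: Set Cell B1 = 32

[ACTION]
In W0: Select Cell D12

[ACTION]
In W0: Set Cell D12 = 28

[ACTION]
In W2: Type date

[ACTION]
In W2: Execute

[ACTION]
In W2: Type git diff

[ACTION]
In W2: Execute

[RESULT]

t diff                      ┃                
 --git a/main.py b/main.py  ┃                
a/main.py                   ┃━━━━┓           
b/main.py                   ┃    ┃           
1,3 +1,4 @@                 ┃────┨           
pdated                      ┃    ┃           
ort sys                     ┃━┓  ┃           
                            ┃ ┃--┃           
━━━━━━━━━━━━━━━━━━━━━━━━━━━━┛─┨ 0┃           
README.md                     ┃ 0┃           
  646 3034 README.md          ┃ 0┃           
data.csv                      ┃ 0┃           
  3083 21020 data.csv         ┃ 0┃           
-la                           ┃  ┃           
-xr-x  1 user group    35295 A┃━━┛           
━━━━━━━━━━━━━━━━━━━━━━━━━━━━━━┛              
                                             


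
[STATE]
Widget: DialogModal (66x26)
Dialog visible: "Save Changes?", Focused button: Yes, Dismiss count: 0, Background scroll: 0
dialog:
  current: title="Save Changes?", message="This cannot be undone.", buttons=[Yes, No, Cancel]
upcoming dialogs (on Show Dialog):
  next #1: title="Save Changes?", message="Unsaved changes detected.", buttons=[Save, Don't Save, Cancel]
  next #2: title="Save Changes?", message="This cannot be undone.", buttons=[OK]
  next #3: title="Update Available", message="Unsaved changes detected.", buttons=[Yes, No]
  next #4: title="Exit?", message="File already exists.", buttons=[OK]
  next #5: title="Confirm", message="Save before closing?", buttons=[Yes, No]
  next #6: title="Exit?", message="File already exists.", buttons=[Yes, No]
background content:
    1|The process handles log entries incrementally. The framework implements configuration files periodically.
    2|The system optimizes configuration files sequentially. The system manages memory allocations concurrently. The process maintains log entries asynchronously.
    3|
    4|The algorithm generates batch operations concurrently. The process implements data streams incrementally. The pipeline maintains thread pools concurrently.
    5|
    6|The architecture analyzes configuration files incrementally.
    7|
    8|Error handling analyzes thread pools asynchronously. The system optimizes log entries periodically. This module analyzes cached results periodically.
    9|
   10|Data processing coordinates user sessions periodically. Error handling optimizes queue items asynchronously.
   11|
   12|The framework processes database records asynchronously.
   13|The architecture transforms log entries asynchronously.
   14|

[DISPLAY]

The process handles log entries incrementally. The framework imple
The system optimizes configuration files sequentially. The system 
                                                                  
The algorithm generates batch operations concurrently. The process
                                                                  
The architecture analyzes configuration files incrementally.      
                                                                  
Error handling analyzes thread pools asynchronously. The system op
                                                                  
Data processing coordinates user sessions periodically. Error hand
                    ┌────────────────────────┐                    
The framework proces│     Save Changes?      │hronously.          
The architecture tra│ This cannot be undone. │ronously.           
                    │  [Yes]  No   Cancel    │                    
                    └────────────────────────┘                    
                                                                  
                                                                  
                                                                  
                                                                  
                                                                  
                                                                  
                                                                  
                                                                  
                                                                  
                                                                  
                                                                  


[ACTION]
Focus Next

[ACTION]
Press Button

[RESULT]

The process handles log entries incrementally. The framework imple
The system optimizes configuration files sequentially. The system 
                                                                  
The algorithm generates batch operations concurrently. The process
                                                                  
The architecture analyzes configuration files incrementally.      
                                                                  
Error handling analyzes thread pools asynchronously. The system op
                                                                  
Data processing coordinates user sessions periodically. Error hand
                                                                  
The framework processes database records asynchronously.          
The architecture transforms log entries asynchronously.           
                                                                  
                                                                  
                                                                  
                                                                  
                                                                  
                                                                  
                                                                  
                                                                  
                                                                  
                                                                  
                                                                  
                                                                  
                                                                  


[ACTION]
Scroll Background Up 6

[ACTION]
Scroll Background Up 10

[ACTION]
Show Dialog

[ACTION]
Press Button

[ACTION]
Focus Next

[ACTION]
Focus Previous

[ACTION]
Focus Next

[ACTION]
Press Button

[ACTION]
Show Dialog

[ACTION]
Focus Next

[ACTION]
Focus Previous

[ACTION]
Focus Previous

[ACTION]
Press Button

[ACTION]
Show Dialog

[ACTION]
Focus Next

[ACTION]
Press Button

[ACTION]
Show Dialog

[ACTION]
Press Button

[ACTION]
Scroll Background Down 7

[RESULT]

Error handling analyzes thread pools asynchronously. The system op
                                                                  
Data processing coordinates user sessions periodically. Error hand
                                                                  
The framework processes database records asynchronously.          
The architecture transforms log entries asynchronously.           
                                                                  
                                                                  
                                                                  
                                                                  
                                                                  
                                                                  
                                                                  
                                                                  
                                                                  
                                                                  
                                                                  
                                                                  
                                                                  
                                                                  
                                                                  
                                                                  
                                                                  
                                                                  
                                                                  
                                                                  
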